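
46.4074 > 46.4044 True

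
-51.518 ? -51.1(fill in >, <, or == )<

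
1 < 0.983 False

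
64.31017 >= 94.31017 False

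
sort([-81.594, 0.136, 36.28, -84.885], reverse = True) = [36.28, 0.136, -81.594, -84.885]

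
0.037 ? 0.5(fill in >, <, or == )<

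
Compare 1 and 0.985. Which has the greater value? 1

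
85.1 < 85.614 True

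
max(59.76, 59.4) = 59.76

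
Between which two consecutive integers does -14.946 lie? -15 and -14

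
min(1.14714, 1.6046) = 1.14714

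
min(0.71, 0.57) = 0.57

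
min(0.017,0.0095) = 0.0095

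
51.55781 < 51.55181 False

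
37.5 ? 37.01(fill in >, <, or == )>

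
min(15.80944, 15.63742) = 15.63742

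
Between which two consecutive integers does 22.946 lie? 22 and 23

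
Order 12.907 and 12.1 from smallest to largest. 12.1, 12.907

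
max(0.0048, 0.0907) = 0.0907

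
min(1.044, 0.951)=0.951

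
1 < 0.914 False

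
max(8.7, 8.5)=8.7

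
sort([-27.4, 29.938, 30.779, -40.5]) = [-40.5, -27.4, 29.938, 30.779]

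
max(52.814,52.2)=52.814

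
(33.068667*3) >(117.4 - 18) False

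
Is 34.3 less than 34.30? No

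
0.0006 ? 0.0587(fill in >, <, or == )<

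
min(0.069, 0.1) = 0.069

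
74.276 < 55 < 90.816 False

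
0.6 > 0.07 True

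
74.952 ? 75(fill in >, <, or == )<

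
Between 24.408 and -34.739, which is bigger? 24.408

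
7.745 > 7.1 True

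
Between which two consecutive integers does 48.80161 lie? 48 and 49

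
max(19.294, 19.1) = 19.294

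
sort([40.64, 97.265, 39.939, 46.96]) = [39.939, 40.64, 46.96, 97.265]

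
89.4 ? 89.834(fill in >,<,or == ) <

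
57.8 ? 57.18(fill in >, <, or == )>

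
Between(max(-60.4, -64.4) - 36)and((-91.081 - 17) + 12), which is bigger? ((-91.081 - 17) + 12)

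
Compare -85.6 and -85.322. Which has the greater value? -85.322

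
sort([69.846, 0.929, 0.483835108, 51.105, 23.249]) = [0.483835108, 0.929, 23.249, 51.105, 69.846]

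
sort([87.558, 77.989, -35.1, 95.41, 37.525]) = [-35.1, 37.525, 77.989, 87.558, 95.41]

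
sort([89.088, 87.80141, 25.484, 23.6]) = [23.6, 25.484, 87.80141, 89.088]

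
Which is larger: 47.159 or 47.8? 47.8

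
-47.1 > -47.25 True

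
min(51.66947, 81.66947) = 51.66947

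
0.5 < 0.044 False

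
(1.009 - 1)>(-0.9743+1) False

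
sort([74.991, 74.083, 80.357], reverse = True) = [80.357, 74.991, 74.083]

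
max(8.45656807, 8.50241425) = 8.50241425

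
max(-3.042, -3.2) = -3.042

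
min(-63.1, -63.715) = -63.715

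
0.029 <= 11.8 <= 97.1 True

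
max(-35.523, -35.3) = -35.3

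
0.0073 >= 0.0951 False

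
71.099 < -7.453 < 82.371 False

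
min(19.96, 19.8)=19.8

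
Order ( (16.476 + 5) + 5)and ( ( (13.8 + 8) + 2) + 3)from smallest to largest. ( (16.476 + 5) + 5), ( ( (13.8 + 8) + 2) + 3)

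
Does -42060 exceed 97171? No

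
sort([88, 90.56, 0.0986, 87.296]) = [0.0986, 87.296, 88, 90.56]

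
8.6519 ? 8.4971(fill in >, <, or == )>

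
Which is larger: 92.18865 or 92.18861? 92.18865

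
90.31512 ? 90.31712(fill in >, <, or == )<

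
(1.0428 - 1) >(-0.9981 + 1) True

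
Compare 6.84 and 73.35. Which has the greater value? 73.35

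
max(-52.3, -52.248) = -52.248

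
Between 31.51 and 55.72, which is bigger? 55.72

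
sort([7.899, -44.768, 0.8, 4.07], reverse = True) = [7.899, 4.07, 0.8, -44.768]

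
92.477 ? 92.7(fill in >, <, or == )<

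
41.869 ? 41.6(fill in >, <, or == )>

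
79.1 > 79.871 False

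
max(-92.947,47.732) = 47.732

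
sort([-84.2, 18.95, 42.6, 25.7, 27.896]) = [-84.2, 18.95, 25.7, 27.896, 42.6]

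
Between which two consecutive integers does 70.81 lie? 70 and 71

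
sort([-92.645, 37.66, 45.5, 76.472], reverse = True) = [76.472, 45.5, 37.66, -92.645]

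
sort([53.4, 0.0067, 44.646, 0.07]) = [0.0067, 0.07, 44.646, 53.4]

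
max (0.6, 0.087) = 0.6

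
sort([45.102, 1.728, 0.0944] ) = [0.0944, 1.728, 45.102]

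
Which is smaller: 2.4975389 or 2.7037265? 2.4975389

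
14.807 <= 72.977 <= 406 True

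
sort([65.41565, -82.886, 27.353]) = [-82.886, 27.353, 65.41565]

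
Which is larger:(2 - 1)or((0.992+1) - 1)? (2 - 1)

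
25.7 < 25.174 False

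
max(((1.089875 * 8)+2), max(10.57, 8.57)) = 10.719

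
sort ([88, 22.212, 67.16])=[22.212, 67.16, 88]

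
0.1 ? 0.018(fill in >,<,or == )>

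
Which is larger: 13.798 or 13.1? 13.798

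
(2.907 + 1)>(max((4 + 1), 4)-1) False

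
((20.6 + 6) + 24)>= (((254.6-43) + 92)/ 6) True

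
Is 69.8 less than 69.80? No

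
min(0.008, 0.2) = 0.008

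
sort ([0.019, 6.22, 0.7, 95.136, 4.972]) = [0.019, 0.7, 4.972, 6.22, 95.136]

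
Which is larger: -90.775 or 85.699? 85.699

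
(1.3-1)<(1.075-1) False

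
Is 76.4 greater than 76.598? No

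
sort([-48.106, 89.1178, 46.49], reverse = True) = [89.1178, 46.49, -48.106]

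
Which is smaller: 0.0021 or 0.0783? 0.0021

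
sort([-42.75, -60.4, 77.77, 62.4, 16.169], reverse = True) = [77.77, 62.4, 16.169, -42.75, -60.4]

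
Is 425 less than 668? Yes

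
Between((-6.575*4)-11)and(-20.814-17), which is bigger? ((-6.575*4)-11)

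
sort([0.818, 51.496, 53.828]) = [0.818, 51.496, 53.828]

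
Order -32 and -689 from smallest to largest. -689, -32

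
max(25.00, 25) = 25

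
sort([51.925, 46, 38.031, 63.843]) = [38.031, 46, 51.925, 63.843]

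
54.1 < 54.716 True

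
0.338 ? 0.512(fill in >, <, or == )<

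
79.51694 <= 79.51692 False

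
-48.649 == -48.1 False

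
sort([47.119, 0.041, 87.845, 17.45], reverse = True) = [87.845, 47.119, 17.45, 0.041]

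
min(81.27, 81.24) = 81.24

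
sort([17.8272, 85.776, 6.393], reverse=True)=[85.776, 17.8272, 6.393]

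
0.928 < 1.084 True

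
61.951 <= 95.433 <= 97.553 True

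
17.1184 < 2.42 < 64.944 False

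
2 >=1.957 True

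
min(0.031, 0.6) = 0.031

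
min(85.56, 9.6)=9.6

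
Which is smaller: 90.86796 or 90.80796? 90.80796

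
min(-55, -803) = -803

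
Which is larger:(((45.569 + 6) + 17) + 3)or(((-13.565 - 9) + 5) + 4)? (((45.569 + 6) + 17) + 3)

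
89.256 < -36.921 False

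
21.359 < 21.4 True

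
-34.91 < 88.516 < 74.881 False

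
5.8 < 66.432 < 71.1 True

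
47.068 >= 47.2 False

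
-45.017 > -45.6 True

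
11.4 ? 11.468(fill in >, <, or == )<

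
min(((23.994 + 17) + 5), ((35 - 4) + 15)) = 45.994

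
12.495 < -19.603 False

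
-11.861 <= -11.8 True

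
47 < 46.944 False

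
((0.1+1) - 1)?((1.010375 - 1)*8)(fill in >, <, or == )>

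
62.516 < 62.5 False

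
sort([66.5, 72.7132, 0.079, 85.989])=[0.079, 66.5, 72.7132, 85.989]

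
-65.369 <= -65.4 False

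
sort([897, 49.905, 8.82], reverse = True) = [897, 49.905, 8.82]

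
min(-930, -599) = -930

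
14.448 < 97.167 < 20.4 False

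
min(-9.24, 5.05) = -9.24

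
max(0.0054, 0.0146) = 0.0146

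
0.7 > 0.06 True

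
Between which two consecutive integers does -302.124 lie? -303 and -302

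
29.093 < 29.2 True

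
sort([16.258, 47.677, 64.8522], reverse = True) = [64.8522, 47.677, 16.258]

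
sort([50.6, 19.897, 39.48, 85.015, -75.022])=[-75.022, 19.897, 39.48, 50.6, 85.015]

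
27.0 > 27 False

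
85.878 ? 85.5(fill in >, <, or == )>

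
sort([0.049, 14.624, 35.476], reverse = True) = [35.476, 14.624, 0.049]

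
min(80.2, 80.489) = 80.2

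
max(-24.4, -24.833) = -24.4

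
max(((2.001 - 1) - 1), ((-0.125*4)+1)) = 0.5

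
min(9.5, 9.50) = 9.5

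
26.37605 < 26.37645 True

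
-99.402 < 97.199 True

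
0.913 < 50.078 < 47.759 False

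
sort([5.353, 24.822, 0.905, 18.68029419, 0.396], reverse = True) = [24.822, 18.68029419, 5.353, 0.905, 0.396]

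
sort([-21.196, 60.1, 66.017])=[-21.196, 60.1, 66.017]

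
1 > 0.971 True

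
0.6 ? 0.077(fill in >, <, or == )>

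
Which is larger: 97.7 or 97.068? 97.7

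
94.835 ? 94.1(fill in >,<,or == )>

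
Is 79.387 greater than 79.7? No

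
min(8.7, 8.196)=8.196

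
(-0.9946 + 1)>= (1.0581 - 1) False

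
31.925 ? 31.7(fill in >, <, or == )>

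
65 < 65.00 False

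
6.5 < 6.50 False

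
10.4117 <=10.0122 False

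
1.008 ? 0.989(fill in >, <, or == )>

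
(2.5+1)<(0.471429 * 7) False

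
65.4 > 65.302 True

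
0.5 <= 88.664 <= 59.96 False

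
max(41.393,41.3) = 41.393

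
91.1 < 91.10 False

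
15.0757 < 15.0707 False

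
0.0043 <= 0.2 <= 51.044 True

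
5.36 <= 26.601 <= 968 True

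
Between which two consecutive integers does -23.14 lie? -24 and -23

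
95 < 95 False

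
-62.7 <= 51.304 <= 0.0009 False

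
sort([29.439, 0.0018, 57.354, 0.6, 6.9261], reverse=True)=[57.354, 29.439, 6.9261, 0.6, 0.0018]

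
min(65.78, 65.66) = 65.66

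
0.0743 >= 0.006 True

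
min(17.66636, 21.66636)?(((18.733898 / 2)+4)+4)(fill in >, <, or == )>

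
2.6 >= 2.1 True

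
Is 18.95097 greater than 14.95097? Yes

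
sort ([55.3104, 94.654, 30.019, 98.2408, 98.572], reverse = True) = [98.572, 98.2408, 94.654, 55.3104, 30.019]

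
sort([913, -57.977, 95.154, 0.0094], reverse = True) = [913, 95.154, 0.0094, -57.977]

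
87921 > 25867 True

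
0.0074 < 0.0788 True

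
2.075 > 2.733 False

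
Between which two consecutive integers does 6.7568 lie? 6 and 7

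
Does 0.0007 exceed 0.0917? No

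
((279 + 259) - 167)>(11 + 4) True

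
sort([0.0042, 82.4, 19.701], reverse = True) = [82.4, 19.701, 0.0042]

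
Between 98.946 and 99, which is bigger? 99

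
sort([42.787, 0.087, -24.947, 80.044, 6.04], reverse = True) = [80.044, 42.787, 6.04, 0.087, -24.947]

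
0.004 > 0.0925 False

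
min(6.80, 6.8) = 6.80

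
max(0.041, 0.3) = 0.3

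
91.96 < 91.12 False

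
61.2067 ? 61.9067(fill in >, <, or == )<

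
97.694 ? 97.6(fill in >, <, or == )>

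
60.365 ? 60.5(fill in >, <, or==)<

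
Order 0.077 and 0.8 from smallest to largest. 0.077, 0.8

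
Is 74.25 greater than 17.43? Yes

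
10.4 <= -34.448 False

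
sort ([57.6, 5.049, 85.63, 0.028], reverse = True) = [85.63, 57.6, 5.049, 0.028]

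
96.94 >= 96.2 True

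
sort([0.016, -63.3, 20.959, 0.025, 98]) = [-63.3, 0.016, 0.025, 20.959, 98]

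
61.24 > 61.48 False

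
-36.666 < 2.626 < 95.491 True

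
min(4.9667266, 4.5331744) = 4.5331744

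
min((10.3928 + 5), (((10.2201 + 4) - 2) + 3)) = 15.2201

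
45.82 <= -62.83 False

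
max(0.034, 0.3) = 0.3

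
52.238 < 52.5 True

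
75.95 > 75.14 True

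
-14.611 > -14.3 False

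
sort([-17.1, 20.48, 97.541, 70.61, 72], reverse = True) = [97.541, 72, 70.61, 20.48, -17.1]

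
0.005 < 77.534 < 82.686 True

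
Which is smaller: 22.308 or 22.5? 22.308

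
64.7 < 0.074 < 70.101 False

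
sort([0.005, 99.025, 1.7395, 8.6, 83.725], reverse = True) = [99.025, 83.725, 8.6, 1.7395, 0.005]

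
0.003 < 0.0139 True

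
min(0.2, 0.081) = 0.081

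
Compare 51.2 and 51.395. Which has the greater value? 51.395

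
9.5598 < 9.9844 True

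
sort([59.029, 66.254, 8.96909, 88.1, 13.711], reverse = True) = [88.1, 66.254, 59.029, 13.711, 8.96909]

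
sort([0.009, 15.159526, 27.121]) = [0.009, 15.159526, 27.121]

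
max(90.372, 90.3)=90.372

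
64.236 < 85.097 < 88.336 True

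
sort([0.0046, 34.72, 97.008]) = [0.0046, 34.72, 97.008]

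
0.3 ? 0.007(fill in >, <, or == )>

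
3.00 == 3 True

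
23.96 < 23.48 False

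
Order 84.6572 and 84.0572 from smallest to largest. 84.0572, 84.6572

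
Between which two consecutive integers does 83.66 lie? 83 and 84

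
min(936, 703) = 703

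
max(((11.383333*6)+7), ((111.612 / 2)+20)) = 75.806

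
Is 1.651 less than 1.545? No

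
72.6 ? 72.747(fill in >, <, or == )<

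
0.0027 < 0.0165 True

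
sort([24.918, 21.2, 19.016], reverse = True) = [24.918, 21.2, 19.016]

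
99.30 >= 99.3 True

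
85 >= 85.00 True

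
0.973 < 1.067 True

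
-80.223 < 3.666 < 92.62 True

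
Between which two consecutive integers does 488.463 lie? 488 and 489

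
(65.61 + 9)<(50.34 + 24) False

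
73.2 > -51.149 True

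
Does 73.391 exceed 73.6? No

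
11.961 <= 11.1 False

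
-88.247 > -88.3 True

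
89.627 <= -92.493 False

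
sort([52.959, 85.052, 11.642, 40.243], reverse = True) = [85.052, 52.959, 40.243, 11.642]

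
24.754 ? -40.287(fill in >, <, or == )>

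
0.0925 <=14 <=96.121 True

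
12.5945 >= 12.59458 False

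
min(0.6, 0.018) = 0.018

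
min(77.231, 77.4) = 77.231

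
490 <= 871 True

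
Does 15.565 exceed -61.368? Yes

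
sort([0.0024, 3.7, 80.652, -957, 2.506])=[-957, 0.0024, 2.506, 3.7, 80.652]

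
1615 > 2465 False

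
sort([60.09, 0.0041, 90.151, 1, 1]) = [0.0041, 1, 1, 60.09, 90.151]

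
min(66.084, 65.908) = 65.908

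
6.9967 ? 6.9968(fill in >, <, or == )<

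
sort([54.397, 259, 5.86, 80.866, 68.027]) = [5.86, 54.397, 68.027, 80.866, 259]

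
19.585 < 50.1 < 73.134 True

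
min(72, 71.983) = 71.983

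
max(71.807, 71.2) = 71.807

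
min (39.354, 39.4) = 39.354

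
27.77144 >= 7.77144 True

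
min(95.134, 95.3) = 95.134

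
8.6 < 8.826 True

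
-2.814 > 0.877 False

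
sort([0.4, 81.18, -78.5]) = [-78.5, 0.4, 81.18]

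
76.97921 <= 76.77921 False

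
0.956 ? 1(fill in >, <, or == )<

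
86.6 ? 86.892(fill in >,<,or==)<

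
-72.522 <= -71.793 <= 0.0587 True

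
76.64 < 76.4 False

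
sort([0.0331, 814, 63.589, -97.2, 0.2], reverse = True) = [814, 63.589, 0.2, 0.0331, -97.2]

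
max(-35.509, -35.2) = -35.2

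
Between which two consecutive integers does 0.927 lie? 0 and 1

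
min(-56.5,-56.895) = -56.895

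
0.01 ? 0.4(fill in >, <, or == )<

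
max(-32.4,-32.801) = -32.4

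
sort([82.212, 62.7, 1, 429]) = [1, 62.7, 82.212, 429]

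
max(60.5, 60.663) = 60.663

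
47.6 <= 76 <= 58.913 False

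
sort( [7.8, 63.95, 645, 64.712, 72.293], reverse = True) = [645, 72.293, 64.712, 63.95, 7.8]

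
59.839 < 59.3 False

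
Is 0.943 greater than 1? No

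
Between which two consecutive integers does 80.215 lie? 80 and 81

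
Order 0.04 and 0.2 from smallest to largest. 0.04,0.2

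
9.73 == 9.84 False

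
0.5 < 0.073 False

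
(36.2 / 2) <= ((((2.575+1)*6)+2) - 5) True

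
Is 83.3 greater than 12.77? Yes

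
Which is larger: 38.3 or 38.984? 38.984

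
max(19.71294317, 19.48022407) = 19.71294317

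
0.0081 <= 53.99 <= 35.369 False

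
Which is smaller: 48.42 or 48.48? 48.42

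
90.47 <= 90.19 False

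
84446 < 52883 False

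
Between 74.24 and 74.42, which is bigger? 74.42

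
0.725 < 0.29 False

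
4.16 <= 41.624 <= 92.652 True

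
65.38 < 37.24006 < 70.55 False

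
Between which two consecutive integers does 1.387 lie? 1 and 2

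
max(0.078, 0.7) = 0.7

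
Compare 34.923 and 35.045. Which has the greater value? 35.045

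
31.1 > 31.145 False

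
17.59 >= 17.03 True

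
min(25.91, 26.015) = 25.91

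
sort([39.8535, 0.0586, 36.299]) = [0.0586, 36.299, 39.8535]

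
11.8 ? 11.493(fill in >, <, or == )>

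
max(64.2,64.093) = 64.2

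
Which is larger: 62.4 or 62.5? 62.5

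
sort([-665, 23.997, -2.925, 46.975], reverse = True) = [46.975, 23.997, -2.925, -665]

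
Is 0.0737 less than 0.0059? No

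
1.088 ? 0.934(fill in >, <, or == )>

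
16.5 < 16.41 False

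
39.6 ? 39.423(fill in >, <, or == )>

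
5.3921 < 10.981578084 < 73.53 True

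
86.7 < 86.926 True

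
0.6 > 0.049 True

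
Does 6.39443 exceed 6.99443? No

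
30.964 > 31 False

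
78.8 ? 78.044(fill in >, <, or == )>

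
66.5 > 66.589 False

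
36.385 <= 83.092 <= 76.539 False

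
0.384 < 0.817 True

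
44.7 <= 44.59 False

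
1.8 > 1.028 True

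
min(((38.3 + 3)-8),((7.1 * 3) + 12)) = 33.3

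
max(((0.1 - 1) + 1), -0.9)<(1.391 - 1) True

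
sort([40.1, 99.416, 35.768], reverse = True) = [99.416, 40.1, 35.768]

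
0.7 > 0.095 True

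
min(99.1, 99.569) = 99.1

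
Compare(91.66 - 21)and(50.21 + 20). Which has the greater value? (91.66 - 21)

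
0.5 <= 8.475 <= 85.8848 True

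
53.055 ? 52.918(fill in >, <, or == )>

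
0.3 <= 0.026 False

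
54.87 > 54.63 True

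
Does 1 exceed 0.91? Yes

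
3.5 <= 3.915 True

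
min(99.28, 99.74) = 99.28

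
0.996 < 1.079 True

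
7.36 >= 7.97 False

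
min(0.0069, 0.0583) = 0.0069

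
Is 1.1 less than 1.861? Yes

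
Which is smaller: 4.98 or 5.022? 4.98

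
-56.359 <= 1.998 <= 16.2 True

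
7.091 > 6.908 True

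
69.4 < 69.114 False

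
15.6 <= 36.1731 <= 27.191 False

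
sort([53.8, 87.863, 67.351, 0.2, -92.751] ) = [-92.751, 0.2, 53.8, 67.351, 87.863]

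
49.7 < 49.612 False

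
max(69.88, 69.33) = 69.88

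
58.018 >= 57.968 True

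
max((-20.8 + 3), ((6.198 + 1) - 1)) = 6.198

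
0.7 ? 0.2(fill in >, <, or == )>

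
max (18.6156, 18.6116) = 18.6156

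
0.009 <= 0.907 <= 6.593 True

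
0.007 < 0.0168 True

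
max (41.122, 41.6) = 41.6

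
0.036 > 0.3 False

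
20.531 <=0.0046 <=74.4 False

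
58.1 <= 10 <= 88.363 False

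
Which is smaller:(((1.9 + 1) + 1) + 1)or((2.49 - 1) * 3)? ((2.49 - 1) * 3)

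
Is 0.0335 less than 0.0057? No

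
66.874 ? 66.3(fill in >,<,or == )>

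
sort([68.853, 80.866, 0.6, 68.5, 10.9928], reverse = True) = [80.866, 68.853, 68.5, 10.9928, 0.6]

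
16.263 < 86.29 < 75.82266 False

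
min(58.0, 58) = 58.0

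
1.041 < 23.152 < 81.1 True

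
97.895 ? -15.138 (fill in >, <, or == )>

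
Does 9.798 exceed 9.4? Yes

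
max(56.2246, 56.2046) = 56.2246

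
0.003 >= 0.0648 False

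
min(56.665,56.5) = 56.5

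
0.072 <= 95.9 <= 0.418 False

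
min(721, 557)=557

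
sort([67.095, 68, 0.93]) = [0.93, 67.095, 68]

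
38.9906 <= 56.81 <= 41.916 False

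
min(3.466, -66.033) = -66.033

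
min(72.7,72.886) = 72.7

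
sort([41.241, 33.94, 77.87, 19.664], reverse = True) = [77.87, 41.241, 33.94, 19.664]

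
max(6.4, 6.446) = 6.446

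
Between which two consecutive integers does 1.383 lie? 1 and 2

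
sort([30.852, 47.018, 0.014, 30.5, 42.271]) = [0.014, 30.5, 30.852, 42.271, 47.018]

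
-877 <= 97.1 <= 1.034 False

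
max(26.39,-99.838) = 26.39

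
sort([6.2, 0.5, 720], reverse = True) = [720, 6.2, 0.5]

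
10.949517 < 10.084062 False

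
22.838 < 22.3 False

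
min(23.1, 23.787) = 23.1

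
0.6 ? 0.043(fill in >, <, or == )>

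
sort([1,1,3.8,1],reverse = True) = [3.8,1,1,1]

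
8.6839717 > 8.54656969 True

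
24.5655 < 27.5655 True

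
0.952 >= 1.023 False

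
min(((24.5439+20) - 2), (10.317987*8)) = 42.5439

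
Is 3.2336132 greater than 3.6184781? No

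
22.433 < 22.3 False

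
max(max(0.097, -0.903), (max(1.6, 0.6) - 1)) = 0.6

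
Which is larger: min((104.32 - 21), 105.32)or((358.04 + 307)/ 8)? min((104.32 - 21), 105.32)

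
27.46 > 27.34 True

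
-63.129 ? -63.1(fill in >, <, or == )<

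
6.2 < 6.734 True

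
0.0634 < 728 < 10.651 False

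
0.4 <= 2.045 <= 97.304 True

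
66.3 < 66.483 True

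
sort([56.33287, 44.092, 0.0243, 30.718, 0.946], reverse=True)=[56.33287, 44.092, 30.718, 0.946, 0.0243]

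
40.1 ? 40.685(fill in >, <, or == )<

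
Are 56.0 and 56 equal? Yes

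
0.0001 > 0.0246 False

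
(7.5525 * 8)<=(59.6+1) True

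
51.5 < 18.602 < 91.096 False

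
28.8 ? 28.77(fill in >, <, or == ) >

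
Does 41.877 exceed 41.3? Yes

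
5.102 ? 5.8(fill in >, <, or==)<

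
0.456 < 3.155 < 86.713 True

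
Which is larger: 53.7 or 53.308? 53.7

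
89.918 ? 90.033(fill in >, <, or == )<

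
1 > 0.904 True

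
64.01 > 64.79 False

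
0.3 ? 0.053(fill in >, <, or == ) >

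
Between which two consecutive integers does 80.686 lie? 80 and 81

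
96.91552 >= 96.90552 True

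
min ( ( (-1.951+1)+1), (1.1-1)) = 0.049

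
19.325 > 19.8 False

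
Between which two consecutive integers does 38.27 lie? 38 and 39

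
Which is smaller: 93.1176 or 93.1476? 93.1176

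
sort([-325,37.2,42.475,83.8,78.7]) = [-325,37.2,42.475,78.7,83.8]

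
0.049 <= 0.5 True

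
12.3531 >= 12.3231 True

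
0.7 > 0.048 True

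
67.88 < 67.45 False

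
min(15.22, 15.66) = 15.22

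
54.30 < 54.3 False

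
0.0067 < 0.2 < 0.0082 False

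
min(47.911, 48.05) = 47.911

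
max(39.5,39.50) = 39.50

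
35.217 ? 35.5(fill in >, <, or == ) <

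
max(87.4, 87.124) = 87.4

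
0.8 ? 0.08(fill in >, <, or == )>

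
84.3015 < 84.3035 True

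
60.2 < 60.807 True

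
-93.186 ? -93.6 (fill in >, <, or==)>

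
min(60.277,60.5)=60.277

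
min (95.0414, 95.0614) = 95.0414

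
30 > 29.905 True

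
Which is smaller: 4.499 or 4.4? 4.4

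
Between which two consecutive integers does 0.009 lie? 0 and 1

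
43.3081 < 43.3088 True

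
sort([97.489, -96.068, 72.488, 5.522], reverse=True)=[97.489, 72.488, 5.522, -96.068]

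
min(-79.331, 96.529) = -79.331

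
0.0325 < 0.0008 False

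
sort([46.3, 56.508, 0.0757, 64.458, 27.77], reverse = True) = [64.458, 56.508, 46.3, 27.77, 0.0757]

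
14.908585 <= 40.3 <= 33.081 False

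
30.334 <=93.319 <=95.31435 True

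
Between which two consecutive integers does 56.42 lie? 56 and 57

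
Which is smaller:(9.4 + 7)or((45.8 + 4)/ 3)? (9.4 + 7)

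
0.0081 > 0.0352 False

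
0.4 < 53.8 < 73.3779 True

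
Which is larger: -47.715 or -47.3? -47.3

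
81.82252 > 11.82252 True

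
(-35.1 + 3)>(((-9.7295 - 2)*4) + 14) True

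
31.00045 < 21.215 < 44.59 False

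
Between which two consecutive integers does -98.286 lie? -99 and -98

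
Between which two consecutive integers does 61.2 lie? 61 and 62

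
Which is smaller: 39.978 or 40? 39.978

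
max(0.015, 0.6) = 0.6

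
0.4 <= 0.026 False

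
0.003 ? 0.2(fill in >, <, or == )<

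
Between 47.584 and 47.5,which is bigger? 47.584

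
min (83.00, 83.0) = 83.00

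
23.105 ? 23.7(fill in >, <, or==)<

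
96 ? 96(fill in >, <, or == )==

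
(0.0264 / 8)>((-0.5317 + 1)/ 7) False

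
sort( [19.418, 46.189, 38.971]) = [19.418, 38.971, 46.189]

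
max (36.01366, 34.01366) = 36.01366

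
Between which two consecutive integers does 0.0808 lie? 0 and 1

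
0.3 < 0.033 False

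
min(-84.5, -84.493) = -84.5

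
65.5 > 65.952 False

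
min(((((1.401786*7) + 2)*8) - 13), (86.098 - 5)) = 81.098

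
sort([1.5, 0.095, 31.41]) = [0.095, 1.5, 31.41]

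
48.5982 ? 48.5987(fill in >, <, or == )<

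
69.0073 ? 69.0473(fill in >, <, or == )<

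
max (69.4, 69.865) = 69.865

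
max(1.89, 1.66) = 1.89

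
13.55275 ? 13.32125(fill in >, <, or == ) >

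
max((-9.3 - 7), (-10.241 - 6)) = -16.241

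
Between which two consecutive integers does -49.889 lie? -50 and -49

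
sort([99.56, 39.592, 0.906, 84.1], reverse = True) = [99.56, 84.1, 39.592, 0.906]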